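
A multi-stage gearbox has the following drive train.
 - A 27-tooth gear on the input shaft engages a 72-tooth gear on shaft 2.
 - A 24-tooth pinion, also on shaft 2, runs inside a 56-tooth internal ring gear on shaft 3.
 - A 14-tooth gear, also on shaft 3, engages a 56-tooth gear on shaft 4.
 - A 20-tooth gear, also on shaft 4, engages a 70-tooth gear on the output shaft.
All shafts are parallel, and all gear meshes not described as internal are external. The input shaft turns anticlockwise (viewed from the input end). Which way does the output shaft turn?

clockwise

the input shaft → shaft 2: external mesh, 1 reversal → CW.
shaft 2 → shaft 3: internal mesh, same direction → CW.
shaft 3 → shaft 4: external mesh, 1 reversal → CCW.
shaft 4 → the output shaft: external mesh, 1 reversal → CW.
3 reversals in total — an odd number — so the output shaft turns opposite to the input shaft.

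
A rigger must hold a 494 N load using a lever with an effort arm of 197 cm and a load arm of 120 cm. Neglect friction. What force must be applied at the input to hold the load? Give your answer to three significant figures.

301 N

Lever MA = effort arm / load arm = 197/120 = 1.6417.
Effort = load / MA = 494 / 1.6417 = 300.91 N.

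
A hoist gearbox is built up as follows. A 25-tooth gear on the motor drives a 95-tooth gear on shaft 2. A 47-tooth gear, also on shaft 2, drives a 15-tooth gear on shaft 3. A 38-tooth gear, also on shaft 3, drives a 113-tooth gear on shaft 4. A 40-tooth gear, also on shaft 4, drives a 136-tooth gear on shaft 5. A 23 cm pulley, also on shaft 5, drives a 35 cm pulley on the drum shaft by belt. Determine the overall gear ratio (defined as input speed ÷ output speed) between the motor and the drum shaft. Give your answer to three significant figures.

Each stage contributes driven/driver: gear mesh 95/25 = 3.8, gear mesh 15/47 = 0.31915, gear mesh 113/38 = 2.9737, gear mesh 136/40 = 3.4, belt 35/23 = 1.5217.
Overall: 3.8 × 0.31915 × 2.9737 × 3.4 × 1.5217 = 18.659.

18.7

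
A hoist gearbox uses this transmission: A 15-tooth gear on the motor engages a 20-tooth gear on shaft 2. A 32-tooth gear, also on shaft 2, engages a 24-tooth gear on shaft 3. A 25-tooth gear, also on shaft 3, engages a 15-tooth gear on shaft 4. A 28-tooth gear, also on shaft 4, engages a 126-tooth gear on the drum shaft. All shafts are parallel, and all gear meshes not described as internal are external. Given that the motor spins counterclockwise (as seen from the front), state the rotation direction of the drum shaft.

counterclockwise

the motor → shaft 2: external mesh, 1 reversal → CW.
shaft 2 → shaft 3: external mesh, 1 reversal → CCW.
shaft 3 → shaft 4: external mesh, 1 reversal → CW.
shaft 4 → the drum shaft: external mesh, 1 reversal → CCW.
4 reversals in total — an even number — so the drum shaft turns the same way as the motor.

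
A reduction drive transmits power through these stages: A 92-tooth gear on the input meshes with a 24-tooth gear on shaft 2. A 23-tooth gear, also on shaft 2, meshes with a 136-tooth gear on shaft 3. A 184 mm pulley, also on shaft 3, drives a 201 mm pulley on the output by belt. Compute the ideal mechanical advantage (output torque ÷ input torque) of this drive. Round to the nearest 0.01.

Each stage contributes driven/driver: gear mesh 24/92 = 0.26087, gear mesh 136/23 = 5.913, belt 201/184 = 1.0924.
Overall: 0.26087 × 5.913 × 1.0924 = 1.685.

1.69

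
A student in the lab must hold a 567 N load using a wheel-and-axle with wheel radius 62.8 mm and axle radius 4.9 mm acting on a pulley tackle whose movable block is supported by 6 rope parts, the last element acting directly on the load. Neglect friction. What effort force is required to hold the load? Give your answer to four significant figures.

7.373 N

Wheel-and-axle MA = R/r = 62.8/4.9 = 12.816.
Block-and-tackle MA = number of supporting rope parts = 6.
Combined ideal MA = 12.816 × 6 = 76.898.
Effort = load / MA = 567 / 76.898 = 7.3734 N.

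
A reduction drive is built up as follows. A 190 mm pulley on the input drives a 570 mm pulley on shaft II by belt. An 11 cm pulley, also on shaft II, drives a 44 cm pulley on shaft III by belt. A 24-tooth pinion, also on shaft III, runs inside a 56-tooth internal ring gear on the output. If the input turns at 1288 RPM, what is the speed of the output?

Belt: ratio = 570/190 = 3, so shaft II turns at 1288 / 3 = 429.33 RPM.
Belt: ratio = 44/11 = 4, so shaft III turns at 429.33 / 4 = 107.33 RPM.
Internal gear: ratio = 56/24 = 2.3333, so the output turns at 107.33 / 2.3333 = 46 RPM.

46 RPM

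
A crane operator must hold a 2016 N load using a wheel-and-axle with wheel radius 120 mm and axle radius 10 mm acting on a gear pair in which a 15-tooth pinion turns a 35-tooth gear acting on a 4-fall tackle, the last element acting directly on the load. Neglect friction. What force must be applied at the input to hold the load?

18 N

Wheel-and-axle MA = R/r = 120/10 = 12.
Gear pair MA = 35/15 = 2.3333.
Block-and-tackle MA = number of supporting rope parts = 4.
Combined ideal MA = 12 × 2.3333 × 4 = 112.
Effort = load / MA = 2016 / 112 = 18 N.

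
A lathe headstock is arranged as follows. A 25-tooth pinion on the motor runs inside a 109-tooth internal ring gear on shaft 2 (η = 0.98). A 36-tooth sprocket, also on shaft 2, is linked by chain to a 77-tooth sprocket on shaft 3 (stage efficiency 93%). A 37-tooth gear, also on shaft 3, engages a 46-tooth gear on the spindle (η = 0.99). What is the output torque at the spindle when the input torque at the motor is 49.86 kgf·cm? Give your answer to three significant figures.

522 kgf·cm

internal gear 109/25 = 4.36 → τ = 49.86·4.36·0.98 = 213.04 kgf·cm
chain 77/36 = 2.1389 → τ = 213.04·2.1389·0.93 = 423.78 kgf·cm
gear mesh 46/37 = 1.2432 → τ = 423.78·1.2432·0.99 = 521.59 kgf·cm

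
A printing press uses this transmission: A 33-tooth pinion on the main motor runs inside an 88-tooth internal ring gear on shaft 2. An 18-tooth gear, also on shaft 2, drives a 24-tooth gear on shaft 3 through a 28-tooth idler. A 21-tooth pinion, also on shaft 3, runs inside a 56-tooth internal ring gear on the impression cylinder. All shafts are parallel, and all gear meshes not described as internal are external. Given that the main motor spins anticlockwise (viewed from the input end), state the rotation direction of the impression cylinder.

the main motor → shaft 2: internal mesh, same direction → CCW.
shaft 2 → shaft 3: driver → idler → driven is 2 external meshes, 2 reversals → CCW.
shaft 3 → the impression cylinder: internal mesh, same direction → CCW.
2 reversals in total — an even number — so the impression cylinder turns the same way as the main motor.

anticlockwise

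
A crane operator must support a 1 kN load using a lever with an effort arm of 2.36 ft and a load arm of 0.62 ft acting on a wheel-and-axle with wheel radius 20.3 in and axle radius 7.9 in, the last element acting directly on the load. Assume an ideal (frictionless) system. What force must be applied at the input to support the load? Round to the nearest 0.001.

0.102 kN

Lever MA = effort arm / load arm = 2.36/0.62 = 3.8065.
Wheel-and-axle MA = R/r = 20.3/7.9 = 2.5696.
Combined ideal MA = 3.8065 × 2.5696 = 9.7811.
Effort = load / MA = 1 / 9.7811 = 0.10224 kN.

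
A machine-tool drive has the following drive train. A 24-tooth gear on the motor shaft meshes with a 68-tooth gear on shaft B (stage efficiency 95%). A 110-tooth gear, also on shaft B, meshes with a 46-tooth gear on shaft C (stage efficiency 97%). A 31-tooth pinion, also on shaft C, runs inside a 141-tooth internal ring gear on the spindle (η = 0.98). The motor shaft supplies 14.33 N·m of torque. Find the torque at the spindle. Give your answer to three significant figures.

69.7 N·m

After the gear mesh (68/24): 14.33 × 2.8333 × 0.95 = 38.572 N·m
After the gear mesh (46/110): 38.572 × 0.41818 × 0.97 = 15.646 N·m
After the internal gear (141/31): 15.646 × 4.5484 × 0.98 = 69.741 N·m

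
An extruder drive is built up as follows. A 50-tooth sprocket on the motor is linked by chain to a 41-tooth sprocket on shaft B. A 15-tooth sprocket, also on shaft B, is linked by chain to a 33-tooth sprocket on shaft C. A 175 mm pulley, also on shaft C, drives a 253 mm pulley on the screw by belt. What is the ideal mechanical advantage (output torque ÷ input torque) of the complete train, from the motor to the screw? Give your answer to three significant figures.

Each stage contributes driven/driver: chain 41/50 = 0.82, chain 33/15 = 2.2, belt 253/175 = 1.4457.
Overall: 0.82 × 2.2 × 1.4457 = 2.6081.

2.61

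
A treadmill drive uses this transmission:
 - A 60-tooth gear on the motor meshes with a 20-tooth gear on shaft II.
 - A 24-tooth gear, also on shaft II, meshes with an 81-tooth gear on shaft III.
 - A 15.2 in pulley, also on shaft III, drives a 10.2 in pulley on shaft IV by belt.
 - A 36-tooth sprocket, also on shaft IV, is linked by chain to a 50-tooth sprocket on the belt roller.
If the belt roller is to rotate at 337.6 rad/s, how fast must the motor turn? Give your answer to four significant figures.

Overall ratio R = 0.33333 × 3.375 × 0.67105 × 1.3889 = 1.0485.
Required input speed = output speed × R = 337.6 × 1.0485 = 353.98 rad/s.

354.0 rad/s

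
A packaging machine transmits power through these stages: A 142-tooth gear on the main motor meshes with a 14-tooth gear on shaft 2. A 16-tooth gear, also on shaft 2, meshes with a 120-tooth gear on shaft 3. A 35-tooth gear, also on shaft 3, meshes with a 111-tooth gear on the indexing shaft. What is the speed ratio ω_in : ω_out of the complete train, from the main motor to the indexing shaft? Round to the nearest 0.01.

Each stage contributes driven/driver: gear mesh 14/142 = 0.098592, gear mesh 120/16 = 7.5, gear mesh 111/35 = 3.1714.
Overall: 0.098592 × 7.5 × 3.1714 = 2.3451.

2.35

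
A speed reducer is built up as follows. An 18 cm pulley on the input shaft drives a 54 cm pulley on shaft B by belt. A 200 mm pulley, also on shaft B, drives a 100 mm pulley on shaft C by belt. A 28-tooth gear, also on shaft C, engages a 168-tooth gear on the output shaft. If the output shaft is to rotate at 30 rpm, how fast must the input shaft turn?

Overall ratio R = 3 × 0.5 × 6 = 9.
Required input speed = output speed × R = 30 × 9 = 270 rpm.

270 rpm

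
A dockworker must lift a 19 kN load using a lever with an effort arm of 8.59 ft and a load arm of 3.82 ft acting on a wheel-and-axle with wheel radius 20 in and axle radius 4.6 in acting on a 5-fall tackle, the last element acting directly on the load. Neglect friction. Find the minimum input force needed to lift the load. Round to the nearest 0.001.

Lever MA = effort arm / load arm = 8.59/3.82 = 2.2487.
Wheel-and-axle MA = R/r = 20/4.6 = 4.3478.
Block-and-tackle MA = number of supporting rope parts = 5.
Combined ideal MA = 2.2487 × 4.3478 × 5 = 48.885.
Effort = load / MA = 19 / 48.885 = 0.38867 kN.

0.389 kN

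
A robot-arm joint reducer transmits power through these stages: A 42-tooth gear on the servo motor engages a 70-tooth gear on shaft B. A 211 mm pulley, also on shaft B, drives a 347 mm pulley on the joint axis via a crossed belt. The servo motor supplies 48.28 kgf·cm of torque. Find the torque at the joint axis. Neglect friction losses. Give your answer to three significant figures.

132 kgf·cm

Gear mesh: ratio = 70/42 = 1.6667; torque at shaft B = 48.28 × 1.6667 = 80.467 kgf·cm.
Belt: ratio = 347/211 = 1.6445; torque at the joint axis = 80.467 × 1.6445 = 132.33 kgf·cm.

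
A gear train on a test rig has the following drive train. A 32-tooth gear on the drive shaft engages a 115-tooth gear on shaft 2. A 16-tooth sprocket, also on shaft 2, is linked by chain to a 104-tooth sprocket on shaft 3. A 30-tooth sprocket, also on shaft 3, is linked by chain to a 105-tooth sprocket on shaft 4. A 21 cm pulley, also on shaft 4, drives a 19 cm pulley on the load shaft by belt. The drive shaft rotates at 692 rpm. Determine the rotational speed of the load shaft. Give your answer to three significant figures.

9.35 rpm

gear mesh 115/32 = 3.5938 → 692/3.5938 = 192.56 rpm
chain 104/16 = 6.5 → 192.56/6.5 = 29.624 rpm
chain 105/30 = 3.5 → 29.624/3.5 = 8.464 rpm
belt 19/21 = 0.90476 → 8.464/0.90476 = 9.355 rpm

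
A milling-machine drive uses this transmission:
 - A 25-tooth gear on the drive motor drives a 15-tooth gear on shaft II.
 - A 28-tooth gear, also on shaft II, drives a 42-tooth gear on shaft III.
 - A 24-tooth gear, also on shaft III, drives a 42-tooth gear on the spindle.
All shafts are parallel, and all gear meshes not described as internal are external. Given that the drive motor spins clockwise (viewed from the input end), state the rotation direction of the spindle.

the drive motor → shaft II: external mesh, 1 reversal → CCW.
shaft II → shaft III: external mesh, 1 reversal → CW.
shaft III → the spindle: external mesh, 1 reversal → CCW.
3 reversals in total — an odd number — so the spindle turns opposite to the drive motor.

counterclockwise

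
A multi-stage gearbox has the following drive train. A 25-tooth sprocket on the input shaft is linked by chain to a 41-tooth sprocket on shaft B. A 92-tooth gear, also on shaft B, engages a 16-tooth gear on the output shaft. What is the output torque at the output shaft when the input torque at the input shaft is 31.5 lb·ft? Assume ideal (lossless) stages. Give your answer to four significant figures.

chain 41/25 = 1.64 → τ = 31.5·1.64 = 51.66 lb·ft
gear mesh 16/92 = 0.17391 → τ = 51.66·0.17391 = 8.9843 lb·ft

8.984 lb·ft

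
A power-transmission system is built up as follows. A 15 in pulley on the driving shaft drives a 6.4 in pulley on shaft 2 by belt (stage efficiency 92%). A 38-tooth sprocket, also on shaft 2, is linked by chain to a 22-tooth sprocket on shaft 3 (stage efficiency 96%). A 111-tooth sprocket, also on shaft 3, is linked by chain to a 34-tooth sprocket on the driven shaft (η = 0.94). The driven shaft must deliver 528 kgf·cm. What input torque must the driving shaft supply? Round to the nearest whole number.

Overall ratio R = 0.42667 × 0.57895 × 0.30631 = 0.075663; overall efficiency η = 0.92 × 0.96 × 0.94 = 0.8302.
Input torque = output torque / (R × η) = 528 / (0.075663 × 0.8302) = 8405.5 kgf·cm.

8405 kgf·cm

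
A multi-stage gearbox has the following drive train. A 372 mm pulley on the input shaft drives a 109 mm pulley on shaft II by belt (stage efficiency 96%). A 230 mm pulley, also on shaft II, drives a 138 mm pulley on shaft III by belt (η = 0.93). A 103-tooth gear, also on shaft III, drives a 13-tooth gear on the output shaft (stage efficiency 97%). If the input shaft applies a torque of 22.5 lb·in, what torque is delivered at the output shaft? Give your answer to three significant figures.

belt 109/372 = 0.29301 → τ = 22.5·0.29301·0.96 = 6.329 lb·in
belt 138/230 = 0.6 → τ = 6.329·0.6·0.93 = 3.5316 lb·in
gear mesh 13/103 = 0.12621 → τ = 3.5316·0.12621·0.97 = 0.43236 lb·in

0.432 lb·in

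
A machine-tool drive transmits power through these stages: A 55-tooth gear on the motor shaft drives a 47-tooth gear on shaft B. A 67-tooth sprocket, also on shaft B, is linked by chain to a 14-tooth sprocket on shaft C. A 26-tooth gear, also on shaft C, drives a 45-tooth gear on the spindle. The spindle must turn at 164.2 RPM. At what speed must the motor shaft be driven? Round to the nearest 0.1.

Overall ratio R = 0.85455 × 0.20896 × 1.7308 = 0.30905.
Required input speed = output speed × R = 164.2 × 0.30905 = 50.746 RPM.

50.7 RPM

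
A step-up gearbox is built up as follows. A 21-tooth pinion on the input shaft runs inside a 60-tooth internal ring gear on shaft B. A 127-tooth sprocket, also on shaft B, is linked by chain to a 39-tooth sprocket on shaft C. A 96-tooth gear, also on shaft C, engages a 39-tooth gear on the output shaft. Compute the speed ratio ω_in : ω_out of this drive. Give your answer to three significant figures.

0.356

Each stage contributes driven/driver: internal gear 60/21 = 2.8571, chain 39/127 = 0.30709, gear mesh 39/96 = 0.40625.
Overall: 2.8571 × 0.30709 × 0.40625 = 0.35644.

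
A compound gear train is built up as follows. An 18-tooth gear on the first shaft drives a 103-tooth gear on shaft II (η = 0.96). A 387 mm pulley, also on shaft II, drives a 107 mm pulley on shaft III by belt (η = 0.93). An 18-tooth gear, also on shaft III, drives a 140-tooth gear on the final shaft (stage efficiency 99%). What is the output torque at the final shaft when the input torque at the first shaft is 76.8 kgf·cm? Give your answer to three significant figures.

835 kgf·cm

After the gear mesh (103/18): 76.8 × 5.7222 × 0.96 = 421.89 kgf·cm
After the belt (107/387): 421.89 × 0.27649 × 0.93 = 108.48 kgf·cm
After the gear mesh (140/18): 108.48 × 7.7778 × 0.99 = 835.3 kgf·cm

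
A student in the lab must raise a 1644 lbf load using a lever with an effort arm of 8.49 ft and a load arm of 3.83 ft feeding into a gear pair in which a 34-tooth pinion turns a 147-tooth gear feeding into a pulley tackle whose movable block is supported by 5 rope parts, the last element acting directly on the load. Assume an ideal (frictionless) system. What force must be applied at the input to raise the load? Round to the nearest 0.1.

34.3 lbf

Lever MA = effort arm / load arm = 8.49/3.83 = 2.2167.
Gear pair MA = 147/34 = 4.3235.
Block-and-tackle MA = number of supporting rope parts = 5.
Combined ideal MA = 2.2167 × 4.3235 × 5 = 47.92.
Effort = load / MA = 1644 / 47.92 = 34.307 lbf.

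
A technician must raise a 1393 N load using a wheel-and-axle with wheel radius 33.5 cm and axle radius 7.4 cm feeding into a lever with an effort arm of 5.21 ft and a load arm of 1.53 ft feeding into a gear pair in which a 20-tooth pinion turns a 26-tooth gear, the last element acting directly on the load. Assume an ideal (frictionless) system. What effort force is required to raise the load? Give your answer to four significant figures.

Wheel-and-axle MA = R/r = 33.5/7.4 = 4.527.
Lever MA = effort arm / load arm = 5.21/1.53 = 3.4052.
Gear pair MA = 26/20 = 1.3.
Combined ideal MA = 4.527 × 3.4052 × 1.3 = 20.04.
Effort = load / MA = 1393 / 20.04 = 69.51 N.

69.51 N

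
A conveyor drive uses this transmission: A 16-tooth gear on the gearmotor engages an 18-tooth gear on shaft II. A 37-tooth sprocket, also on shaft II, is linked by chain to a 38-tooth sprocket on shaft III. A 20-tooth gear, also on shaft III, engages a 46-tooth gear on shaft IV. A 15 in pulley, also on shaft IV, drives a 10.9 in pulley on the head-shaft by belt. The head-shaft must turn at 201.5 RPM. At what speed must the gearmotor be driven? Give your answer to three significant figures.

Overall ratio R = 1.125 × 1.027 × 2.3 × 0.72667 = 1.9311.
Required input speed = output speed × R = 201.5 × 1.9311 = 389.11 RPM.

389 RPM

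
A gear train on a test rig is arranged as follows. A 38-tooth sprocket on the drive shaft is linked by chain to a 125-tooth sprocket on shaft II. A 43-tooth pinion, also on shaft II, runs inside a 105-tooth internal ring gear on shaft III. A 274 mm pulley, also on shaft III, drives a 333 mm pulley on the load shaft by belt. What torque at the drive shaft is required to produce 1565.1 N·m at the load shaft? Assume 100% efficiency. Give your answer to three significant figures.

160 N·m

Overall ratio R = 3.2895 × 2.4419 × 1.2153 = 9.762.
Input torque = output torque / R = 1565.1 / 9.762 = 160.32 N·m.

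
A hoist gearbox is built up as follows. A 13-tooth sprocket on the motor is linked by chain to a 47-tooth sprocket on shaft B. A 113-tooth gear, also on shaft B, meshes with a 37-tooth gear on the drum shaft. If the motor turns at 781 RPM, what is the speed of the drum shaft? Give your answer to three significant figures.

Chain: ratio = 47/13 = 3.6154, so shaft B turns at 781 / 3.6154 = 216.02 RPM.
Gear mesh: ratio = 37/113 = 0.32743, so the drum shaft turns at 216.02 / 0.32743 = 659.74 RPM.

660 RPM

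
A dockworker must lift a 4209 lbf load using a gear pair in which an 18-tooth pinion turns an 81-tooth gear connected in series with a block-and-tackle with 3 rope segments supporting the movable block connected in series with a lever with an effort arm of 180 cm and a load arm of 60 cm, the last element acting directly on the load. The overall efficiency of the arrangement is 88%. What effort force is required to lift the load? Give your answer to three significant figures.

118 lbf

Gear pair MA = 81/18 = 4.5.
Block-and-tackle MA = number of supporting rope parts = 3.
Lever MA = effort arm / load arm = 180/60 = 3.
Combined ideal MA = 4.5 × 3 × 3 = 40.5.
Actual MA = 40.5 × 0.88 = 35.64.
Effort = load / actual MA = 4209 / 35.64 = 118.1 lbf.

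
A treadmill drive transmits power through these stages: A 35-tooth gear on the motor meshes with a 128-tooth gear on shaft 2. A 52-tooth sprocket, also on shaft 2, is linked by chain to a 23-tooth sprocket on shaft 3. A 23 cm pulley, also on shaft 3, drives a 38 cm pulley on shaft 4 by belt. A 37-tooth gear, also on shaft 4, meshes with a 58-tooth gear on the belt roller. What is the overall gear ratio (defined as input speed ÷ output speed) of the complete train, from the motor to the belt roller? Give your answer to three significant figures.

Each stage contributes driven/driver: gear mesh 128/35 = 3.6571, chain 23/52 = 0.44231, belt 38/23 = 1.6522, gear mesh 58/37 = 1.5676.
Overall: 3.6571 × 0.44231 × 1.6522 × 1.5676 = 4.1894.

4.19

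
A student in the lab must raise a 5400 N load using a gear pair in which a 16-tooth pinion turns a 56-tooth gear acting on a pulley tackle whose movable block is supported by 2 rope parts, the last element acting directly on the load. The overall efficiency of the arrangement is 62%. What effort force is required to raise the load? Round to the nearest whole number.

Gear pair MA = 56/16 = 3.5.
Block-and-tackle MA = number of supporting rope parts = 2.
Combined ideal MA = 3.5 × 2 = 7.
Actual MA = 7 × 0.62 = 4.34.
Effort = load / actual MA = 5400 / 4.34 = 1244.2 N.

1244 N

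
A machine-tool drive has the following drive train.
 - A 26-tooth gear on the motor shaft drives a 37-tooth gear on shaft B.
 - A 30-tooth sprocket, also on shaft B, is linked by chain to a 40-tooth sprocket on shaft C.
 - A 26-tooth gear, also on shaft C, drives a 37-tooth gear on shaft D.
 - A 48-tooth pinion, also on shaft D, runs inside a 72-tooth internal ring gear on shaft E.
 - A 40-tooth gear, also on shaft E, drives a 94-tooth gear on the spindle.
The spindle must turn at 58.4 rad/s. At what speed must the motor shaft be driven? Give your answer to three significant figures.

556 rad/s

Overall ratio R = 1.4231 × 1.3333 × 1.4231 × 1.5 × 2.35 = 9.5182.
Required input speed = output speed × R = 58.4 × 9.5182 = 555.86 rad/s.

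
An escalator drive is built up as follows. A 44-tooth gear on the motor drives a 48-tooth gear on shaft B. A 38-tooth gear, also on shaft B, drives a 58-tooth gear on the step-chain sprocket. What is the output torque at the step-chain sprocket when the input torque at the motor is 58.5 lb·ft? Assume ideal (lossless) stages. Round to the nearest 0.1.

97.4 lb·ft

After the gear mesh (48/44): 58.5 × 1.0909 = 63.818 lb·ft
After the gear mesh (58/38): 63.818 × 1.5263 = 97.407 lb·ft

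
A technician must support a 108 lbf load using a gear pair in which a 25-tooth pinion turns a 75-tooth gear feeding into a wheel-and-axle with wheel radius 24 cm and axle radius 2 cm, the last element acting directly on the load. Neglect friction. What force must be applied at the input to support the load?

3 lbf

Gear pair MA = 75/25 = 3.
Wheel-and-axle MA = R/r = 24/2 = 12.
Combined ideal MA = 3 × 12 = 36.
Effort = load / MA = 108 / 36 = 3 lbf.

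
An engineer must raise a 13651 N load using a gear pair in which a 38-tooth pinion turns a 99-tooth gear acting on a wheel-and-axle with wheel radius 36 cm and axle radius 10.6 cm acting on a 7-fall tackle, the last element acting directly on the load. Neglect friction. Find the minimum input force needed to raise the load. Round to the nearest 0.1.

Gear pair MA = 99/38 = 2.6053.
Wheel-and-axle MA = R/r = 36/10.6 = 3.3962.
Block-and-tackle MA = number of supporting rope parts = 7.
Combined ideal MA = 2.6053 × 3.3962 × 7 = 61.936.
Effort = load / MA = 13651 / 61.936 = 220.4 N.

220.4 N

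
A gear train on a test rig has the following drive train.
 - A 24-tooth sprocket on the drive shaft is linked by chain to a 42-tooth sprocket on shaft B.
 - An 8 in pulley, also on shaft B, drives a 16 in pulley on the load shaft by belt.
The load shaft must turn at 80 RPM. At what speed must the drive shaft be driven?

Overall ratio R = 1.75 × 2 = 3.5.
Required input speed = output speed × R = 80 × 3.5 = 280 RPM.

280 RPM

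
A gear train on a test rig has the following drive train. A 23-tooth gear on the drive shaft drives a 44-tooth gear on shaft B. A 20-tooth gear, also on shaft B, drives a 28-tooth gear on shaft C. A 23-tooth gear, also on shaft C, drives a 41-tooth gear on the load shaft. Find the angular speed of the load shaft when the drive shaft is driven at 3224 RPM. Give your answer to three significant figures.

gear mesh 44/23 = 1.913 → 3224/1.913 = 1685.3 RPM
gear mesh 28/20 = 1.4 → 1685.3/1.4 = 1203.8 RPM
gear mesh 41/23 = 1.7826 → 1203.8/1.7826 = 675.28 RPM

675 RPM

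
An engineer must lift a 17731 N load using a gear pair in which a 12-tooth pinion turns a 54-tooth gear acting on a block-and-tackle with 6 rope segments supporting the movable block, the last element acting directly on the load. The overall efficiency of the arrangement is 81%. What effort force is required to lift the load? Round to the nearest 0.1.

Gear pair MA = 54/12 = 4.5.
Block-and-tackle MA = number of supporting rope parts = 6.
Combined ideal MA = 4.5 × 6 = 27.
Actual MA = 27 × 0.81 = 21.87.
Effort = load / actual MA = 17731 / 21.87 = 810.75 N.

810.7 N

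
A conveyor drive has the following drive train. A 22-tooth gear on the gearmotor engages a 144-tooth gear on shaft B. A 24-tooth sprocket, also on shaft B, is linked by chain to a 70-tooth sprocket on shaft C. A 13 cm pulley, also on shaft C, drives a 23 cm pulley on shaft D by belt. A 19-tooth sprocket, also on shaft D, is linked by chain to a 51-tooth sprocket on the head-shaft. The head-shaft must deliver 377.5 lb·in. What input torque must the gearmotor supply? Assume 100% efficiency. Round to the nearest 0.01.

4.16 lb·in

Overall ratio R = 6.5455 × 2.9167 × 1.7692 × 2.6842 = 90.662.
Input torque = output torque / R = 377.5 / 90.662 = 4.1638 lb·in.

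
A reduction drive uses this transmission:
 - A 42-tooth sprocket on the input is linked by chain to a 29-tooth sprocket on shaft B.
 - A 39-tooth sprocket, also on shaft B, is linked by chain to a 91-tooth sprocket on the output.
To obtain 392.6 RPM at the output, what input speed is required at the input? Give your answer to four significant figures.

Overall ratio R = 0.69048 × 2.3333 = 1.6111.
Required input speed = output speed × R = 392.6 × 1.6111 = 632.52 RPM.

632.5 RPM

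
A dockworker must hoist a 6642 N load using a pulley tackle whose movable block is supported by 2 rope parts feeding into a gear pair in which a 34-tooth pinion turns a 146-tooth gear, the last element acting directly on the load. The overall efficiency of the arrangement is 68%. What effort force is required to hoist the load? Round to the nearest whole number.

1137 N

Block-and-tackle MA = number of supporting rope parts = 2.
Gear pair MA = 146/34 = 4.2941.
Combined ideal MA = 2 × 4.2941 = 8.5882.
Actual MA = 8.5882 × 0.68 = 5.84.
Effort = load / actual MA = 6642 / 5.84 = 1137.3 N.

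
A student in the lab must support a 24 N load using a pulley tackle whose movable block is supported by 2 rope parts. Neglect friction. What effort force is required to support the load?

12 N

Block-and-tackle MA = number of supporting rope parts = 2.
Effort = load / MA = 24 / 2 = 12 N.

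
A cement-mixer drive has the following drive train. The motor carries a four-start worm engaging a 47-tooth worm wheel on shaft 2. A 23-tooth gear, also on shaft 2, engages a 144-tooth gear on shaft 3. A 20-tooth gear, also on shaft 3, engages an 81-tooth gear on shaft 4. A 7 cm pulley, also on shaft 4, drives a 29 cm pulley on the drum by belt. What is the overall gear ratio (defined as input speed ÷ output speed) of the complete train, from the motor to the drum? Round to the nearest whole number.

1234

Each stage contributes driven/driver: worm 47/4 = 11.75, gear mesh 144/23 = 6.2609, gear mesh 81/20 = 4.05, belt 29/7 = 4.1429.
Overall: 11.75 × 6.2609 × 4.05 × 4.1429 = 1234.3.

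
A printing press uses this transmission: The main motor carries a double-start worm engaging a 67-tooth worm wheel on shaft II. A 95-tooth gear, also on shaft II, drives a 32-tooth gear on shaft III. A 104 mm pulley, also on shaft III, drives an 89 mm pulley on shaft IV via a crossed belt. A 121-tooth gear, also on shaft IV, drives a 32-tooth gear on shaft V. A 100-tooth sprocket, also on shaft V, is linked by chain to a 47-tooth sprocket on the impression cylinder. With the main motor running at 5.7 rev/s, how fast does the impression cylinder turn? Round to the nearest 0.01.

4.75 rev/s

the main motor → shaft II (worm, 67/2): 5.7 ÷ 33.5 = 0.17015 rev/s
shaft II → shaft III (gear mesh, 32/95): 0.17015 ÷ 0.33684 = 0.50513 rev/s
shaft III → shaft IV (belt, 89/104): 0.50513 ÷ 0.85577 = 0.59026 rev/s
shaft IV → shaft V (gear mesh, 32/121): 0.59026 ÷ 0.26446 = 2.2319 rev/s
shaft V → the impression cylinder (chain, 47/100): 2.2319 ÷ 0.47 = 4.7488 rev/s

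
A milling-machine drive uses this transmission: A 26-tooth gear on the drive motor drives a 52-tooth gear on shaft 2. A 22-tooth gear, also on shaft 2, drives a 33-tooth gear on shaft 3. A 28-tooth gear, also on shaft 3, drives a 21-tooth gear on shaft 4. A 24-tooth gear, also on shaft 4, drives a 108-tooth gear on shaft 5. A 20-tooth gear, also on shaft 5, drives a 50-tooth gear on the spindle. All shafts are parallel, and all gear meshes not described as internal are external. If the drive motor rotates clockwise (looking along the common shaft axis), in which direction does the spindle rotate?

the drive motor → shaft 2: external mesh, 1 reversal → CCW.
shaft 2 → shaft 3: external mesh, 1 reversal → CW.
shaft 3 → shaft 4: external mesh, 1 reversal → CCW.
shaft 4 → shaft 5: external mesh, 1 reversal → CW.
shaft 5 → the spindle: external mesh, 1 reversal → CCW.
5 reversals in total — an odd number — so the spindle turns opposite to the drive motor.

anticlockwise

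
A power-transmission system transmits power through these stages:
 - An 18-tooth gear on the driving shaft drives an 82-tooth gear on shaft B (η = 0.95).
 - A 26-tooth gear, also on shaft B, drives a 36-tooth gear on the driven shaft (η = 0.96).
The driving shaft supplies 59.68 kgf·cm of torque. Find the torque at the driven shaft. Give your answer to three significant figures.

343 kgf·cm

gear mesh 82/18 = 4.5556 → τ = 59.68·4.5556·0.95 = 258.28 kgf·cm
gear mesh 36/26 = 1.3846 → τ = 258.28·1.3846·0.96 = 343.32 kgf·cm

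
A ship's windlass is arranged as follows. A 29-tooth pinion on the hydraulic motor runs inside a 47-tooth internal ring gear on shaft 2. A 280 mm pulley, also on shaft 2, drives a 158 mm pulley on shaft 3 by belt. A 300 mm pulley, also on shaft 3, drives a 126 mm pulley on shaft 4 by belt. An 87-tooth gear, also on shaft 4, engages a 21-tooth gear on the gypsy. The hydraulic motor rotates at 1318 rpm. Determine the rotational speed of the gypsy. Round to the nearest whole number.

Internal gear: ratio = 47/29 = 1.6207, so shaft 2 turns at 1318 / 1.6207 = 813.23 rpm.
Belt: ratio = 158/280 = 0.56429, so shaft 3 turns at 813.23 / 0.56429 = 1441.2 rpm.
Belt: ratio = 126/300 = 0.42, so shaft 4 turns at 1441.2 / 0.42 = 3431.4 rpm.
Gear mesh: ratio = 21/87 = 0.24138, so the gypsy turns at 3431.4 / 0.24138 = 14216 rpm.

14216 rpm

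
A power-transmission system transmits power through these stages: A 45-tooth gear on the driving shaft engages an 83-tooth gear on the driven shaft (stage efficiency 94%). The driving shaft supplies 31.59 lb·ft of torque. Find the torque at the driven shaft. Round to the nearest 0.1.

Gear mesh: ratio = 83/45 = 1.8444; torque at the driven shaft = 31.59 × 1.8444 × 0.94 = 54.77 lb·ft.

54.8 lb·ft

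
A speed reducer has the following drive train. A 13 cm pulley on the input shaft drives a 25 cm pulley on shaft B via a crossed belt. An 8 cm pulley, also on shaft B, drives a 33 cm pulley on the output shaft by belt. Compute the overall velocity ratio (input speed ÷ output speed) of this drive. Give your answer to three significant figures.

7.93

Each stage contributes driven/driver: belt 25/13 = 1.9231, belt 33/8 = 4.125.
Overall: 1.9231 × 4.125 = 7.9327.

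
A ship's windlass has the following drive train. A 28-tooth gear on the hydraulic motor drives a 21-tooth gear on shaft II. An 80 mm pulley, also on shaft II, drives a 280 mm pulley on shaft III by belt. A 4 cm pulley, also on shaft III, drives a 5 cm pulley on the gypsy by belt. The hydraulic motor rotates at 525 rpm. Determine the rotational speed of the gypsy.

160 rpm

gear mesh 21/28 = 0.75 → 525/0.75 = 700 rpm
belt 280/80 = 3.5 → 700/3.5 = 200 rpm
belt 5/4 = 1.25 → 200/1.25 = 160 rpm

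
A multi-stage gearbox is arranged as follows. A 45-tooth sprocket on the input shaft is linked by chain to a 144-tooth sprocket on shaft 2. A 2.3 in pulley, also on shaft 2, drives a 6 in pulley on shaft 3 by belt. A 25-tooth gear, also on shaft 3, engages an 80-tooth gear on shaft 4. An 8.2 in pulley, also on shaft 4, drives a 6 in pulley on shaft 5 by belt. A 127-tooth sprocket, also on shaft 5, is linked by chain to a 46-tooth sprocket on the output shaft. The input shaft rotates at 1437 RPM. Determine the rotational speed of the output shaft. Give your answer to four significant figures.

the input shaft → shaft 2 (chain, 144/45): 1437 ÷ 3.2 = 449.06 RPM
shaft 2 → shaft 3 (belt, 6/2.3): 449.06 ÷ 2.6087 = 172.14 RPM
shaft 3 → shaft 4 (gear mesh, 80/25): 172.14 ÷ 3.2 = 53.794 RPM
shaft 4 → shaft 5 (belt, 6/8.2): 53.794 ÷ 0.73171 = 73.518 RPM
shaft 5 → the output shaft (chain, 46/127): 73.518 ÷ 0.3622 = 202.97 RPM

203.0 RPM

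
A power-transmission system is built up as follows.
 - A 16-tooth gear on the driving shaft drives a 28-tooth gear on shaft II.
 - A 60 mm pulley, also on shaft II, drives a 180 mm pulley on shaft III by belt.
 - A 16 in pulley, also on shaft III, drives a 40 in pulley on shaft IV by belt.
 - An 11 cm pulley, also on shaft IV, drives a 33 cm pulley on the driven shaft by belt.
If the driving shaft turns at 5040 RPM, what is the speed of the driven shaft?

128 RPM

Gear mesh: ratio = 28/16 = 1.75, so shaft II turns at 5040 / 1.75 = 2880 RPM.
Belt: ratio = 180/60 = 3, so shaft III turns at 2880 / 3 = 960 RPM.
Belt: ratio = 40/16 = 2.5, so shaft IV turns at 960 / 2.5 = 384 RPM.
Belt: ratio = 33/11 = 3, so the driven shaft turns at 384 / 3 = 128 RPM.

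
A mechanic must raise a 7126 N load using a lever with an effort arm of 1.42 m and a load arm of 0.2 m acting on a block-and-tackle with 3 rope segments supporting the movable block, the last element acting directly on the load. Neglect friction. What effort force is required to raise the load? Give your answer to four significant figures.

334.6 N

Lever MA = effort arm / load arm = 1.42/0.2 = 7.1.
Block-and-tackle MA = number of supporting rope parts = 3.
Combined ideal MA = 7.1 × 3 = 21.3.
Effort = load / MA = 7126 / 21.3 = 334.55 N.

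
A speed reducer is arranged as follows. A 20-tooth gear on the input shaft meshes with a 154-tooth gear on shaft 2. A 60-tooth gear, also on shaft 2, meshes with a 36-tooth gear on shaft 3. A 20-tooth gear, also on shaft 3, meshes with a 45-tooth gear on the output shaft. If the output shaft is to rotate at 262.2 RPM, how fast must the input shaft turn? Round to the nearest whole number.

2726 RPM

Overall ratio R = 7.7 × 0.6 × 2.25 = 10.395.
Required input speed = output speed × R = 262.2 × 10.395 = 2725.6 RPM.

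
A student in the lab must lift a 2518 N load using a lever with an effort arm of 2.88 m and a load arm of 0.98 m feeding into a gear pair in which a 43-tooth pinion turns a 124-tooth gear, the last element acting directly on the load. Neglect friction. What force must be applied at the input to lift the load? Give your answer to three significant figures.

Lever MA = effort arm / load arm = 2.88/0.98 = 2.9388.
Gear pair MA = 124/43 = 2.8837.
Combined ideal MA = 2.9388 × 2.8837 = 8.4746.
Effort = load / MA = 2518 / 8.4746 = 297.12 N.

297 N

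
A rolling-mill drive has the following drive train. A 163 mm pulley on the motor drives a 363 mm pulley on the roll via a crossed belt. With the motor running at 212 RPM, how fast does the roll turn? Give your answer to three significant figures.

95.2 RPM

belt 363/163 = 2.227 → 212/2.227 = 95.196 RPM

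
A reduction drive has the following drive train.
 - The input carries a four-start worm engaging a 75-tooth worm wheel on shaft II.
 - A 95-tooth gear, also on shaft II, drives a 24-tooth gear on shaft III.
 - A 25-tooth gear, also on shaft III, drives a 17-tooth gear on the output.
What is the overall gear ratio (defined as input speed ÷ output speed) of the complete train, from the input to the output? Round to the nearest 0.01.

Each stage contributes driven/driver: worm 75/4 = 18.75, gear mesh 24/95 = 0.25263, gear mesh 17/25 = 0.68.
Overall: 18.75 × 0.25263 × 0.68 = 3.2211.

3.22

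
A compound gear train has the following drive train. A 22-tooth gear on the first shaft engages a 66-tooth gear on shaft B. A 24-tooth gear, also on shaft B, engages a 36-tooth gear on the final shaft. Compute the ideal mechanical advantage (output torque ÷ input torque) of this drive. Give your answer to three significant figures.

4.50

Each stage contributes driven/driver: gear mesh 66/22 = 3, gear mesh 36/24 = 1.5.
Overall: 3 × 1.5 = 4.5.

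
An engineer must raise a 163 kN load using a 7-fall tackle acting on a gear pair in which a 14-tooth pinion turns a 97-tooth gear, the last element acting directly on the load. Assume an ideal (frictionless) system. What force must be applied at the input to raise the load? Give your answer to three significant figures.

Block-and-tackle MA = number of supporting rope parts = 7.
Gear pair MA = 97/14 = 6.9286.
Combined ideal MA = 7 × 6.9286 = 48.5.
Effort = load / MA = 163 / 48.5 = 3.3608 kN.

3.36 kN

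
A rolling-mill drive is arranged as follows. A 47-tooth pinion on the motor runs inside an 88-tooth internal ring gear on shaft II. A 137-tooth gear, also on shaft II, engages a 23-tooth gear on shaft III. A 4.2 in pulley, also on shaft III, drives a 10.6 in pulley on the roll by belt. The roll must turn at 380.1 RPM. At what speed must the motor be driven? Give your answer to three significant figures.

302 RPM

Overall ratio R = 1.8723 × 0.16788 × 2.5238 = 0.79332.
Required input speed = output speed × R = 380.1 × 0.79332 = 301.54 RPM.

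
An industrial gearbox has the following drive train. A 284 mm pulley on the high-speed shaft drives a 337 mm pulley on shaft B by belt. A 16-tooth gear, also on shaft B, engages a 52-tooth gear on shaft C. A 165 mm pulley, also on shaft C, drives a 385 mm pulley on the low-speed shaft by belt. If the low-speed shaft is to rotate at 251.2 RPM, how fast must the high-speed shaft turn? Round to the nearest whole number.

2260 RPM

Overall ratio R = 1.1866 × 3.25 × 2.3333 = 8.9985.
Required input speed = output speed × R = 251.2 × 8.9985 = 2260.4 RPM.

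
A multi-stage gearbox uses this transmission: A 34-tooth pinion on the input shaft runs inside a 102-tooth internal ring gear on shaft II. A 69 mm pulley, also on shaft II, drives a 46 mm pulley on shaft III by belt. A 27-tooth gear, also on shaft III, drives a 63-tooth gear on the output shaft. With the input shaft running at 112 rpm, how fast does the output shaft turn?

the input shaft → shaft II (internal gear, 102/34): 112 ÷ 3 = 37.333 rpm
shaft II → shaft III (belt, 46/69): 37.333 ÷ 0.66667 = 56 rpm
shaft III → the output shaft (gear mesh, 63/27): 56 ÷ 2.3333 = 24 rpm

24 rpm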